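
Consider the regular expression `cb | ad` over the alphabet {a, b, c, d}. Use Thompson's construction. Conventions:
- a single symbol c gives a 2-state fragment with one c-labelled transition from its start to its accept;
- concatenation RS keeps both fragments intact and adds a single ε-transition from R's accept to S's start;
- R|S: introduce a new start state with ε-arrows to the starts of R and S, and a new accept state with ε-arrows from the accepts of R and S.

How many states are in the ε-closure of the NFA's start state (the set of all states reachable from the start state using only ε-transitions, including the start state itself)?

Work bottom-up. For each fragment F, track |ε-closure(F.start)| and whether F's accept lies in that closure (i.e. whether F accepts ε). A single-symbol fragment has closure size 1 and does not accept ε.
  cb : |closure| equals the left operand's closure size = 1 (its accept is not ε-reachable, so the closure stops there)
  ad : same as the first factor's closure: |closure| = 1
  cb | ad : |closure| = 1 + 1 + 1 = 3 (the new accept is not ε-reachable since no branch accepts ε)

3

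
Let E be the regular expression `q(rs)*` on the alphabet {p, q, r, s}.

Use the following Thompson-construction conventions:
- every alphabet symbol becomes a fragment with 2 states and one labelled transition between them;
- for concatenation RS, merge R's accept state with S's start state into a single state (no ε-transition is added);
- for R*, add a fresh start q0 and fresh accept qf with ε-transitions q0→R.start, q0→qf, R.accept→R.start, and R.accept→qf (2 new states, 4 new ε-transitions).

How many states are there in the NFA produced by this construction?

6

Building bottom-up:
Each of the 3 symbol leaves contributes a 2-state fragment.
  rs : 3 states
  (rs)* : 5 states
  q(rs)* : 6 states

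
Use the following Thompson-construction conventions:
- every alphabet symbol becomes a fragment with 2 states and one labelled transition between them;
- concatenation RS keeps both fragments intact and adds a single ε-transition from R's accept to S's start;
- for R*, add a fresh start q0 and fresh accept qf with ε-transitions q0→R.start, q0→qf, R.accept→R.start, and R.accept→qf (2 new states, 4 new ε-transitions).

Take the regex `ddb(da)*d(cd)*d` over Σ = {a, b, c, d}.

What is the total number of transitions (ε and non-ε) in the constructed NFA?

Recursing over subexpressions:
Each of the 9 symbol leaves contributes 1 transition (1 symbol, 0 ε).
  da : 3 transitions (2 symbol, 1 ε)
  (da)* : 7 transitions (2 symbol, 5 ε)
  cd : 3 transitions (2 symbol, 1 ε)
  (cd)* : 7 transitions (2 symbol, 5 ε)
  ddb(da)*d(cd)*d : 25 transitions (9 symbol, 16 ε)

25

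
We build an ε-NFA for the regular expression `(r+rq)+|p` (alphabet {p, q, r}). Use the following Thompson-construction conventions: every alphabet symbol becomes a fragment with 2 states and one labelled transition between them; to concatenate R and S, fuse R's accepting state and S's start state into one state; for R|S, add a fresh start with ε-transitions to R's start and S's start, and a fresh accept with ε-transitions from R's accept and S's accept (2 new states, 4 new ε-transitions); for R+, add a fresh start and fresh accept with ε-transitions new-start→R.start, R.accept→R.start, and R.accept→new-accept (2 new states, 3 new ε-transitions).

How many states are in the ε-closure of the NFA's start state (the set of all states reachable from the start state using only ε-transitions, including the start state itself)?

Work bottom-up. For each fragment F, track |ε-closure(F.start)| and whether F's accept lies in that closure (i.e. whether F accepts ε). A single-symbol fragment has closure size 1 and does not accept ε.
  r+ — new start ε-reaches only the body's start; the new accept needs a symbol first: |ε-closure| = 1 + 1 = 2
  r+rq — same as the first factor's closure: |ε-closure| = 2
  (r+rq)+ — new start ε-reaches only the body's start; the new accept needs a symbol first: |ε-closure| = 1 + 2 = 3
  (r+rq)+|p — |ε-closure| = 1 + 3 + 1 = 5 (the new accept is not ε-reachable since no branch accepts ε)

5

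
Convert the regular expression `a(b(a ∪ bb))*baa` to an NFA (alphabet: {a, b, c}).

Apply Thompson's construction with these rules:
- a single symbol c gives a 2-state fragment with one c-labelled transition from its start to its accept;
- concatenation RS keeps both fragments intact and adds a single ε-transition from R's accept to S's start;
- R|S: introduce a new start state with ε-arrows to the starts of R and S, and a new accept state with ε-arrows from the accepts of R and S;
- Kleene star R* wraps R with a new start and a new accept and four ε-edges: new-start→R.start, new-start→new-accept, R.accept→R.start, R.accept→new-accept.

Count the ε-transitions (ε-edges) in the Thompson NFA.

Recursing over subexpressions:
Each of the 8 symbol leaves contributes 0 ε-transitions.
  bb : 1 ε-transition
  a ∪ bb : 5 ε-transitions
  b(a ∪ bb) : 6 ε-transitions
  (b(a ∪ bb))* : 10 ε-transitions
  a(b(a ∪ bb))*baa : 14 ε-transitions

14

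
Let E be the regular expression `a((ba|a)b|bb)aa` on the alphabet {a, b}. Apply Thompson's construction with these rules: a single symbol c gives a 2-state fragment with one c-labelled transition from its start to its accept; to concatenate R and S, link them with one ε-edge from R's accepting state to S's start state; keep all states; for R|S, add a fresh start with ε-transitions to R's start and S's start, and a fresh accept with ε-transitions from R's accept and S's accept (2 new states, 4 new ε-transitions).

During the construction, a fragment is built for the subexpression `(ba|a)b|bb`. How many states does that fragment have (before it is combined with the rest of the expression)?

16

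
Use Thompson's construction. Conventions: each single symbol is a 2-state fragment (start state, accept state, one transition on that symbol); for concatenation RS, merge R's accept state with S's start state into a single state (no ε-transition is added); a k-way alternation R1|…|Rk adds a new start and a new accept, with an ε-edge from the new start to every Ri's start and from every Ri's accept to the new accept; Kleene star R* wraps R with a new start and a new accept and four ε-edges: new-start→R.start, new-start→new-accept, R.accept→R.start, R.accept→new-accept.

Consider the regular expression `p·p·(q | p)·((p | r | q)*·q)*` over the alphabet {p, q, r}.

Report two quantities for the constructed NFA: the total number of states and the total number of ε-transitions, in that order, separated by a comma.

20, 18

Bottom-up over the parse tree:
Each of the 8 symbol leaves contributes 2 states and 0 ε-transitions.
  q | p — 6 states, 4 ε-transitions
  p | r | q — 8 states, 6 ε-transitions
  (p | r | q)* — 10 states, 10 ε-transitions
  (p | r | q)*·q — 11 states, 10 ε-transitions
  ((p | r | q)*·q)* — 13 states, 14 ε-transitions
  p·p·(q | p)·((p | r | q)*·q)* — 20 states, 18 ε-transitions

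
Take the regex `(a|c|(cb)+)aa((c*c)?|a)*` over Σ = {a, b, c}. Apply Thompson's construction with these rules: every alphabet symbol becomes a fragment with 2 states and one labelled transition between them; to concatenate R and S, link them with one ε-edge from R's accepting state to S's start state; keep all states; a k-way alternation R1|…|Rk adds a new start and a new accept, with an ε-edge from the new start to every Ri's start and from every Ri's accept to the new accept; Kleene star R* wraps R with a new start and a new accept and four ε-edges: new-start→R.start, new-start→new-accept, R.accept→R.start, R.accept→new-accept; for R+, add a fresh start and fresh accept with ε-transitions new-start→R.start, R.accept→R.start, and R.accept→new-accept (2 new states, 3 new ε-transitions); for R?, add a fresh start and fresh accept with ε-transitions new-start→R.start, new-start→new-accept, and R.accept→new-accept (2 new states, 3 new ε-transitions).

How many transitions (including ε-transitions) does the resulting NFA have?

38

Recursing over subexpressions:
Each of the 9 symbol leaves contributes 1 transition (1 symbol, 0 ε).
  cb — 3 transitions (2 symbol, 1 ε)
  (cb)+ — 6 transitions (2 symbol, 4 ε)
  a|c|(cb)+ — 14 transitions (4 symbol, 10 ε)
  c* — 5 transitions (1 symbol, 4 ε)
  c*c — 7 transitions (2 symbol, 5 ε)
  (c*c)? — 10 transitions (2 symbol, 8 ε)
  (c*c)?|a — 15 transitions (3 symbol, 12 ε)
  ((c*c)?|a)* — 19 transitions (3 symbol, 16 ε)
  (a|c|(cb)+)aa((c*c)?|a)* — 38 transitions (9 symbol, 29 ε)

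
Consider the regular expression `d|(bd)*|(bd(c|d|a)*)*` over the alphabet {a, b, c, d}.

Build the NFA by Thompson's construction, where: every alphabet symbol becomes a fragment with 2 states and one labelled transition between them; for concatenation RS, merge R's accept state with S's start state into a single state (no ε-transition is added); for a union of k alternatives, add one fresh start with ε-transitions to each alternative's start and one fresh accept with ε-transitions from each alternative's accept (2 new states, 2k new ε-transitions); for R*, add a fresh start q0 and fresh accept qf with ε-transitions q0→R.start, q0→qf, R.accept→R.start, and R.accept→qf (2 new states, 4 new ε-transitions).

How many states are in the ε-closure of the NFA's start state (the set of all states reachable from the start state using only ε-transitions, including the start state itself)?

9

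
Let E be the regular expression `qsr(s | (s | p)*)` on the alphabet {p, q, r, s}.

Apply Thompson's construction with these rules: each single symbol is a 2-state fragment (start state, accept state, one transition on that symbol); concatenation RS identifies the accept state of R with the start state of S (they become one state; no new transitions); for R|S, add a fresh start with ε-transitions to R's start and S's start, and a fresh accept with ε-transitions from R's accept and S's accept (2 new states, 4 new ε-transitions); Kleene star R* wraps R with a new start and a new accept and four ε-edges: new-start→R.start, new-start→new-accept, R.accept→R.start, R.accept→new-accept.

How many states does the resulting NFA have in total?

15

Recursing over subexpressions:
Each of the 6 symbol leaves contributes a 2-state fragment.
  s | p : 6 states
  (s | p)* : 8 states
  s | (s | p)* : 12 states
  qsr(s | (s | p)*) : 15 states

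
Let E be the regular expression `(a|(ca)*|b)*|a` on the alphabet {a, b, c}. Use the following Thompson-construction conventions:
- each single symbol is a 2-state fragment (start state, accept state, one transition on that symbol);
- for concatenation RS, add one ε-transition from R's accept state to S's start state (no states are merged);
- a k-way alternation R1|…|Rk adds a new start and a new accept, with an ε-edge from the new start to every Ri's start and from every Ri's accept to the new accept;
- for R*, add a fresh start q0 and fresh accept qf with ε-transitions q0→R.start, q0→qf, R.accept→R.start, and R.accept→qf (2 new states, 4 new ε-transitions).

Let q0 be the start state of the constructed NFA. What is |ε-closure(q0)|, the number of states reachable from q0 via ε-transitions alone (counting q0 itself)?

Work bottom-up. For each fragment F, track |ε-closure(F.start)| and whether F's accept lies in that closure (i.e. whether F accepts ε). A single-symbol fragment has closure size 1 and does not accept ε.
  ca : same as the first factor's closure: C = 1
  (ca)* : the star's fresh start ε-reaches both the body's start and the fresh accept: C = 2 + 1 = 3
  a|(ca)*|b : C = 1 (new start) + (1 + 3 + 1) + 1 (new accept, since some branch ε-reaches its own accept) = 7
  (a|(ca)*|b)* : C = 1 (new start) + 7 (body) + 1 (new accept) = 9
  (a|(ca)*|b)*|a : new start ε-reaches every alternative's start; at least one alternative accepts ε, so the union's new accept is reached too: C = 1 + 9 + 1 + 1 = 12

12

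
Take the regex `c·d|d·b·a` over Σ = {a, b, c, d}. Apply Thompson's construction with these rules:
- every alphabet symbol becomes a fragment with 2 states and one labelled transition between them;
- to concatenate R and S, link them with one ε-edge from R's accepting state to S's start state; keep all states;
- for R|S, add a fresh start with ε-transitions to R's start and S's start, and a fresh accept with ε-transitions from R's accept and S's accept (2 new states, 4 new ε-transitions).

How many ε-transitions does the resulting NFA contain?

7

Building bottom-up:
Each of the 5 symbol leaves contributes 0 ε-transitions.
  c·d : 1 ε-transition
  d·b·a : 2 ε-transitions
  c·d|d·b·a : 7 ε-transitions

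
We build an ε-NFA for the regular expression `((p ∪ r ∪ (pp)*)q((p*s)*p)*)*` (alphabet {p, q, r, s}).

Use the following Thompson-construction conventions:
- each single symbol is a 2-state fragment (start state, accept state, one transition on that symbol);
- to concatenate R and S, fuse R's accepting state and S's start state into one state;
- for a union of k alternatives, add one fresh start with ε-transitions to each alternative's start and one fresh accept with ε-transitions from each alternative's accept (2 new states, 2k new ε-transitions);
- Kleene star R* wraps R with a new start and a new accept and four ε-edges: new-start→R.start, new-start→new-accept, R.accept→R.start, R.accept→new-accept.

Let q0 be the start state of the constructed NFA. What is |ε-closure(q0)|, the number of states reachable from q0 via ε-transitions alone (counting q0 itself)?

Let C(F) = |ε-closure(F.start)| within fragment F, and note whether F accepts ε. Symbol fragments have C = 1 and do not accept ε. Then:
  pp → same as the first factor's closure: |ε-closure| = 1
  (pp)* → the star's fresh start ε-reaches both the body's start and the fresh accept: |ε-closure| = 2 + 1 = 3
  p ∪ r ∪ (pp)* → |ε-closure| = 1 (new start) + (1 + 1 + 3) + 1 (new accept, since some branch ε-reaches its own accept) = 7
  p* → the star's fresh start ε-reaches both the body's start and the fresh accept: |ε-closure| = 2 + 1 = 3
  p*s → the left operand accepts ε, so the closure extends into the next operand (the shared merged state is already counted); |ε-closure| = 3 + (1−1) = 3
  (p*s)* → new start has ε-edges to the inner start and to the new accept, so |ε-closure| = 2 + 3 = 5
  (p*s)*p → |ε-closure| = 5 + (1−1) = 5 (closure spills across the concat boundary because the left factor accepts ε)
  ((p*s)*p)* → the star's fresh start ε-reaches both the body's start and the fresh accept: |ε-closure| = 2 + 5 = 7
  (p ∪ r ∪ (pp)*)q((p*s)*p)* → the left operand accepts ε, so the closure extends into the next operand (the shared merged state is already counted); |ε-closure| = 7 + (1−1) = 7
  ((p ∪ r ∪ (pp)*)q((p*s)*p)*)* → |ε-closure| = 1 (new start) + 7 (body) + 1 (new accept) = 9

9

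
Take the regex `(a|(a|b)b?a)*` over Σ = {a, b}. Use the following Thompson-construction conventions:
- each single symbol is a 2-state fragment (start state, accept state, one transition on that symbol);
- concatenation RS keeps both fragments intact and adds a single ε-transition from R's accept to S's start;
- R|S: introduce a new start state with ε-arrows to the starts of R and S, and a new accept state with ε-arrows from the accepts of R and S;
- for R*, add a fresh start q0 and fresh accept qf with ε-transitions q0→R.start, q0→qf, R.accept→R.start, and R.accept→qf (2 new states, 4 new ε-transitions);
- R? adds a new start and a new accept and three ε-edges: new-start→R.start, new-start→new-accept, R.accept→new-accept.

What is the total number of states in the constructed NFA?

18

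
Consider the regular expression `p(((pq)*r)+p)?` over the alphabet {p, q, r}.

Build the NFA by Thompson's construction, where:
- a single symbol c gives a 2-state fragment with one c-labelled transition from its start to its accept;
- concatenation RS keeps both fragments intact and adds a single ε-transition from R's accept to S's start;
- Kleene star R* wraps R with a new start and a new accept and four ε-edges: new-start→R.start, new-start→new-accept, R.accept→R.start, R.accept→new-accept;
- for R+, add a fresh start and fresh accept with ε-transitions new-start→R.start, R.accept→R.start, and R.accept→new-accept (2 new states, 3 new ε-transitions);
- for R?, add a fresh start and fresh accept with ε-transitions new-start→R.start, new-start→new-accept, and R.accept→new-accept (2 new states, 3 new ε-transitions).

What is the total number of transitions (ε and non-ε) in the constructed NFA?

19

Building bottom-up:
Each of the 5 symbol leaves contributes 1 transition (1 symbol, 0 ε).
  pq : 3 transitions (2 symbol, 1 ε)
  (pq)* : 7 transitions (2 symbol, 5 ε)
  (pq)*r : 9 transitions (3 symbol, 6 ε)
  ((pq)*r)+ : 12 transitions (3 symbol, 9 ε)
  ((pq)*r)+p : 14 transitions (4 symbol, 10 ε)
  (((pq)*r)+p)? : 17 transitions (4 symbol, 13 ε)
  p(((pq)*r)+p)? : 19 transitions (5 symbol, 14 ε)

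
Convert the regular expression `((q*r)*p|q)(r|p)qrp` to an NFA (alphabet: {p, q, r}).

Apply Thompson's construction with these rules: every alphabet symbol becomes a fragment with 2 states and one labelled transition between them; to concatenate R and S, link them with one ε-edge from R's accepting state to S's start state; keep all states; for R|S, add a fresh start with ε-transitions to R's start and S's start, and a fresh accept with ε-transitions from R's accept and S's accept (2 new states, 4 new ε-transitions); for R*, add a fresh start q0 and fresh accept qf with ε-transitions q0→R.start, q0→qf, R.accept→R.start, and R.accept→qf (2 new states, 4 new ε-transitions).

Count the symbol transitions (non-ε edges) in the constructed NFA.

Building bottom-up:
Each of the 9 symbol leaves contributes exactly 1 symbol transition.
  q* → 1 symbol transition
  q*r → 2 symbol transitions
  (q*r)* → 2 symbol transitions
  (q*r)*p → 3 symbol transitions
  (q*r)*p|q → 4 symbol transitions
  r|p → 2 symbol transitions
  ((q*r)*p|q)(r|p)qrp → 9 symbol transitions

9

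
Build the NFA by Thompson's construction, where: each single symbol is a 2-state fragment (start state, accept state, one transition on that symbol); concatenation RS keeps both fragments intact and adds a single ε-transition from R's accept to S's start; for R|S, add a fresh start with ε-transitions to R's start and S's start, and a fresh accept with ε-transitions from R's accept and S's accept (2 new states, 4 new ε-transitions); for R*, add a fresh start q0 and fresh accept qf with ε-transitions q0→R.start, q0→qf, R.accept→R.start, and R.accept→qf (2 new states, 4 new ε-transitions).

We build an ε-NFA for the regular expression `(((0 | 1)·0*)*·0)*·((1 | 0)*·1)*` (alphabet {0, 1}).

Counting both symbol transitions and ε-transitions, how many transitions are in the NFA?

39

Per subexpression:
Each of the 7 symbol leaves contributes 1 transition (1 symbol, 0 ε).
  0 | 1 : 6 transitions (2 symbol, 4 ε)
  0* : 5 transitions (1 symbol, 4 ε)
  (0 | 1)·0* : 12 transitions (3 symbol, 9 ε)
  ((0 | 1)·0*)* : 16 transitions (3 symbol, 13 ε)
  ((0 | 1)·0*)*·0 : 18 transitions (4 symbol, 14 ε)
  (((0 | 1)·0*)*·0)* : 22 transitions (4 symbol, 18 ε)
  1 | 0 : 6 transitions (2 symbol, 4 ε)
  (1 | 0)* : 10 transitions (2 symbol, 8 ε)
  (1 | 0)*·1 : 12 transitions (3 symbol, 9 ε)
  ((1 | 0)*·1)* : 16 transitions (3 symbol, 13 ε)
  (((0 | 1)·0*)*·0)*·((1 | 0)*·1)* : 39 transitions (7 symbol, 32 ε)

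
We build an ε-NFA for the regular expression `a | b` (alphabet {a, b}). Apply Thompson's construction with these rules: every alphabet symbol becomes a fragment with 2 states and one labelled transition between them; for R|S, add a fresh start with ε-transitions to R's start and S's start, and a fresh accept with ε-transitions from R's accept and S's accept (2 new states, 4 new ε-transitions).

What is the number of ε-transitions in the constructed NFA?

4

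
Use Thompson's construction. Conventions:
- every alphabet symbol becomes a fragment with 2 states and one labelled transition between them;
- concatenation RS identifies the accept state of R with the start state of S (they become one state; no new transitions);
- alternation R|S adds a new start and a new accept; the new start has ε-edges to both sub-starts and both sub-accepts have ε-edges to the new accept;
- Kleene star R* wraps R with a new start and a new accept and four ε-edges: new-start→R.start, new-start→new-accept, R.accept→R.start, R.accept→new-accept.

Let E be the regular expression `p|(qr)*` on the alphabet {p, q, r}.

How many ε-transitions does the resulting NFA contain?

8

Building bottom-up:
Each of the 3 symbol leaves contributes 0 ε-transitions.
  qr — 0 ε-transitions
  (qr)* — 4 ε-transitions
  p|(qr)* — 8 ε-transitions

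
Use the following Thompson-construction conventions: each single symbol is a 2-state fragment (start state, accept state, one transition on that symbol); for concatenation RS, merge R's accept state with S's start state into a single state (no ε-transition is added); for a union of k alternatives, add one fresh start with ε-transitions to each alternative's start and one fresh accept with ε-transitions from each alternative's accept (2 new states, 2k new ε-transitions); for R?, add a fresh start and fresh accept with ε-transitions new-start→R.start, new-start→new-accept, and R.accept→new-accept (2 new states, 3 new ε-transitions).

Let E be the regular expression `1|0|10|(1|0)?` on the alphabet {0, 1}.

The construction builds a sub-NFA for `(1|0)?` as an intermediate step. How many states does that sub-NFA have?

8

Fragment for `(1|0)?`:
Each of the 2 symbol leaves contributes a 2-state fragment.
  1|0 = 6 states
  (1|0)? = 8 states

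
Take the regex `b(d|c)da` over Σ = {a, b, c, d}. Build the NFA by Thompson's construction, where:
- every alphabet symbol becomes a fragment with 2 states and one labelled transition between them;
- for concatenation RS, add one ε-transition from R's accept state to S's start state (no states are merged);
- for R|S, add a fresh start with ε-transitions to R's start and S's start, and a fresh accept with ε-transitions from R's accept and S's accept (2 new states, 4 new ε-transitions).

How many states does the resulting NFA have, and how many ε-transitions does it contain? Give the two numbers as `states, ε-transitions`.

Recursing over subexpressions:
Each of the 5 symbol leaves contributes 2 states and 0 ε-transitions.
  d|c → 6 states, 4 ε-transitions
  b(d|c)da → 12 states, 7 ε-transitions

12, 7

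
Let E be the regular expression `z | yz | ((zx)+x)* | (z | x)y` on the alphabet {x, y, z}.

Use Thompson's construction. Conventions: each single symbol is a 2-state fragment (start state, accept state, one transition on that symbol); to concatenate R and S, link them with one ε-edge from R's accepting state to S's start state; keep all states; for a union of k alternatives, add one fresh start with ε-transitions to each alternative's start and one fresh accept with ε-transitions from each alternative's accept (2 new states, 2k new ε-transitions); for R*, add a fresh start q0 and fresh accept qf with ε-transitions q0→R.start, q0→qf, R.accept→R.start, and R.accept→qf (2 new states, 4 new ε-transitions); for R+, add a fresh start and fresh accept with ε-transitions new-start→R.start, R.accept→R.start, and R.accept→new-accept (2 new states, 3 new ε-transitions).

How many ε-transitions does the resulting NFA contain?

By structural recursion:
Each of the 9 symbol leaves contributes 0 ε-transitions.
  yz = 1 ε-transition
  zx = 1 ε-transition
  (zx)+ = 4 ε-transitions
  (zx)+x = 5 ε-transitions
  ((zx)+x)* = 9 ε-transitions
  z | x = 4 ε-transitions
  (z | x)y = 5 ε-transitions
  z | yz | ((zx)+x)* | (z | x)y = 23 ε-transitions

23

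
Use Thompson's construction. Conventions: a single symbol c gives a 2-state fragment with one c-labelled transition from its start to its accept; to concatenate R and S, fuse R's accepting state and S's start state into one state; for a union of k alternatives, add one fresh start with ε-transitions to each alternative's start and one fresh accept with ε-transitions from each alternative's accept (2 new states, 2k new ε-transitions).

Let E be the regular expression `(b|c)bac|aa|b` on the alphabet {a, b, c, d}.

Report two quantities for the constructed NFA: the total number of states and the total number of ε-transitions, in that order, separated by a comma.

By structural recursion:
Each of the 8 symbol leaves contributes 2 states and 0 ε-transitions.
  b|c : 6 states, 4 ε-transitions
  (b|c)bac : 9 states, 4 ε-transitions
  aa : 3 states, 0 ε-transitions
  (b|c)bac|aa|b : 16 states, 10 ε-transitions

16, 10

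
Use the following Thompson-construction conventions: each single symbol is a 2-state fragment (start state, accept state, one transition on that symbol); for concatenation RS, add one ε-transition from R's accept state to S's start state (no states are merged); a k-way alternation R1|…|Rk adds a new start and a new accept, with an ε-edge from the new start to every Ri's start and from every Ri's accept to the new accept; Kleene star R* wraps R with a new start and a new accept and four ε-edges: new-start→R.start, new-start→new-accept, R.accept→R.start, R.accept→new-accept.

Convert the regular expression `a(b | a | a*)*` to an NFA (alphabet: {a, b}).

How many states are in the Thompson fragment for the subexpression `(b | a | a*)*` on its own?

12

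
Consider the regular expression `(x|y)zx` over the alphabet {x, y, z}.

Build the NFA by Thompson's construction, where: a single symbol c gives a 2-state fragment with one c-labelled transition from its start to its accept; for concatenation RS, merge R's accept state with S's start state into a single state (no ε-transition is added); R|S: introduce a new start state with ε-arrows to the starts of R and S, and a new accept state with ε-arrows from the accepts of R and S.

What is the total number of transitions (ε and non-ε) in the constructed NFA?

Per subexpression:
Each of the 4 symbol leaves contributes 1 transition (1 symbol, 0 ε).
  x|y → 6 transitions (2 symbol, 4 ε)
  (x|y)zx → 8 transitions (4 symbol, 4 ε)

8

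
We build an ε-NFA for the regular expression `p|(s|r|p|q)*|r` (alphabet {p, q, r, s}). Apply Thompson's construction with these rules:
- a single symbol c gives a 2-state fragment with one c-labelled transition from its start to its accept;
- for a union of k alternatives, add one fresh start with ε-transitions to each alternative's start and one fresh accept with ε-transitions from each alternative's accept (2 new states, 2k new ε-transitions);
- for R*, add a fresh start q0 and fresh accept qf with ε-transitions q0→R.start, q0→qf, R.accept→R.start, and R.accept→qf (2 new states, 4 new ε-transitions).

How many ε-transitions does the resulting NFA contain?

By structural recursion:
Each of the 6 symbol leaves contributes 0 ε-transitions.
  s|r|p|q : 8 ε-transitions
  (s|r|p|q)* : 12 ε-transitions
  p|(s|r|p|q)*|r : 18 ε-transitions

18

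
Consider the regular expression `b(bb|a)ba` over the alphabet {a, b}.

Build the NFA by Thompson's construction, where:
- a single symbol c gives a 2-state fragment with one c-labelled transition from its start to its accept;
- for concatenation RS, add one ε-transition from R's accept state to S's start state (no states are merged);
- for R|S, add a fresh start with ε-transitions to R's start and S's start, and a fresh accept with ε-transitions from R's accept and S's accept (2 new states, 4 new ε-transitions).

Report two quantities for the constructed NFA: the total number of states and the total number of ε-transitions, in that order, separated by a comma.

By structural recursion:
Each of the 6 symbol leaves contributes 2 states and 0 ε-transitions.
  bb — 4 states, 1 ε-transition
  bb|a — 8 states, 5 ε-transitions
  b(bb|a)ba — 14 states, 8 ε-transitions

14, 8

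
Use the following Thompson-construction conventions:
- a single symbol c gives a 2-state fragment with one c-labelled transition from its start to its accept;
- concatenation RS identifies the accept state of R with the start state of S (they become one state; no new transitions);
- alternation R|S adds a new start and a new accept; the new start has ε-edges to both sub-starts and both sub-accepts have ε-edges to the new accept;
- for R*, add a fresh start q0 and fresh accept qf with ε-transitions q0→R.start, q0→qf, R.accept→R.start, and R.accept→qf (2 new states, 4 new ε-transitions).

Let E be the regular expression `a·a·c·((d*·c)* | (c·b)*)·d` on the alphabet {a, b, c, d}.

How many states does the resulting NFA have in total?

18

Bottom-up over the parse tree:
Each of the 8 symbol leaves contributes a 2-state fragment.
  d* : 4 states
  d*·c : 5 states
  (d*·c)* : 7 states
  c·b : 3 states
  (c·b)* : 5 states
  (d*·c)* | (c·b)* : 14 states
  a·a·c·((d*·c)* | (c·b)*)·d : 18 states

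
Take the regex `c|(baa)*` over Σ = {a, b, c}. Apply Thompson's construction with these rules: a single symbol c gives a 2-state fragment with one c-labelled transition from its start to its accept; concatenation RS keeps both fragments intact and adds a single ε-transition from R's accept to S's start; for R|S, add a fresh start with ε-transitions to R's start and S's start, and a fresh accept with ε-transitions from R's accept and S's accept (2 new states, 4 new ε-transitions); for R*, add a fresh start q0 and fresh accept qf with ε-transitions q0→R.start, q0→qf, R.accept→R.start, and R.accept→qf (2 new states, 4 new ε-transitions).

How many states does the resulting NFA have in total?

Recursing over subexpressions:
Each of the 4 symbol leaves contributes a 2-state fragment.
  baa — 6 states
  (baa)* — 8 states
  c|(baa)* — 12 states

12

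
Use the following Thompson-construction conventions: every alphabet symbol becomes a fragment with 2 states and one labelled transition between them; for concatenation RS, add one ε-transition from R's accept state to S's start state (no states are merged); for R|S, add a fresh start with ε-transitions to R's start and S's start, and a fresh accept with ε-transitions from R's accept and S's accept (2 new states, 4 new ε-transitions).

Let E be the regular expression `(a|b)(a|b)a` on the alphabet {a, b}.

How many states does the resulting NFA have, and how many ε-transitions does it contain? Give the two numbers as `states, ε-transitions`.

14, 10

Building bottom-up:
Each of the 5 symbol leaves contributes 2 states and 0 ε-transitions.
  a|b : 6 states, 4 ε-transitions
  a|b : 6 states, 4 ε-transitions
  (a|b)(a|b)a : 14 states, 10 ε-transitions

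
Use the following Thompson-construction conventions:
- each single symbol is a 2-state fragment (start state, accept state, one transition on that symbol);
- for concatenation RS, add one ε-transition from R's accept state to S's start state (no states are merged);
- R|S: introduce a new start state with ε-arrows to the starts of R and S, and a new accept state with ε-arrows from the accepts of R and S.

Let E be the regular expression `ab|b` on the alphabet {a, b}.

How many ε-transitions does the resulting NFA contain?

5

By structural recursion:
Each of the 3 symbol leaves contributes 0 ε-transitions.
  ab : 1 ε-transition
  ab|b : 5 ε-transitions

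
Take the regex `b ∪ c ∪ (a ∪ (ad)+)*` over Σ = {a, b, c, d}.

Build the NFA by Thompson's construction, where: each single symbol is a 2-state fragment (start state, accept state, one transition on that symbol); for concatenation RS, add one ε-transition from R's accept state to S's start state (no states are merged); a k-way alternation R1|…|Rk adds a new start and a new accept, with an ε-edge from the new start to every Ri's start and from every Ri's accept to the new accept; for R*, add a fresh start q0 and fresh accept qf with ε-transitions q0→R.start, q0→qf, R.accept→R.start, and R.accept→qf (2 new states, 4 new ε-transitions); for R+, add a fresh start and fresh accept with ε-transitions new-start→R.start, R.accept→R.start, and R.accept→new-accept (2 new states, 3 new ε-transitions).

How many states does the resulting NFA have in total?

Recursing over subexpressions:
Each of the 5 symbol leaves contributes a 2-state fragment.
  ad — 4 states
  (ad)+ — 6 states
  a ∪ (ad)+ — 10 states
  (a ∪ (ad)+)* — 12 states
  b ∪ c ∪ (a ∪ (ad)+)* — 18 states

18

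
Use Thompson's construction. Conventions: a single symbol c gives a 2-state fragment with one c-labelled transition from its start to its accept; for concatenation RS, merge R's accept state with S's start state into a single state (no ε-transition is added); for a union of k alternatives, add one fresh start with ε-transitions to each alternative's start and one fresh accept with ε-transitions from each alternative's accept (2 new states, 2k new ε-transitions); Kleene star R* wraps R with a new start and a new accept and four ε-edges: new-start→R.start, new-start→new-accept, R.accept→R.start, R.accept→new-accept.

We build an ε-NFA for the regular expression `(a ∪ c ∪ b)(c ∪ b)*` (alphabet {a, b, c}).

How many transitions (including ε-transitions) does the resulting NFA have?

19

Per subexpression:
Each of the 5 symbol leaves contributes 1 transition (1 symbol, 0 ε).
  a ∪ c ∪ b = 9 transitions (3 symbol, 6 ε)
  c ∪ b = 6 transitions (2 symbol, 4 ε)
  (c ∪ b)* = 10 transitions (2 symbol, 8 ε)
  (a ∪ c ∪ b)(c ∪ b)* = 19 transitions (5 symbol, 14 ε)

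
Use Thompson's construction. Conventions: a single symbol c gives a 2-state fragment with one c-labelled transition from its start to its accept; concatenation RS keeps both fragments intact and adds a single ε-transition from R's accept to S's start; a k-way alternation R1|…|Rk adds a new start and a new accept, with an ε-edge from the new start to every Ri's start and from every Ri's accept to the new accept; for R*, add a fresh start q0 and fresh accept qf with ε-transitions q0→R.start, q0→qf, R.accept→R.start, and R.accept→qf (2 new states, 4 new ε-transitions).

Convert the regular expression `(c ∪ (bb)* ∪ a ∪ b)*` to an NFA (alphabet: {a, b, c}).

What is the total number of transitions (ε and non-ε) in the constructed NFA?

22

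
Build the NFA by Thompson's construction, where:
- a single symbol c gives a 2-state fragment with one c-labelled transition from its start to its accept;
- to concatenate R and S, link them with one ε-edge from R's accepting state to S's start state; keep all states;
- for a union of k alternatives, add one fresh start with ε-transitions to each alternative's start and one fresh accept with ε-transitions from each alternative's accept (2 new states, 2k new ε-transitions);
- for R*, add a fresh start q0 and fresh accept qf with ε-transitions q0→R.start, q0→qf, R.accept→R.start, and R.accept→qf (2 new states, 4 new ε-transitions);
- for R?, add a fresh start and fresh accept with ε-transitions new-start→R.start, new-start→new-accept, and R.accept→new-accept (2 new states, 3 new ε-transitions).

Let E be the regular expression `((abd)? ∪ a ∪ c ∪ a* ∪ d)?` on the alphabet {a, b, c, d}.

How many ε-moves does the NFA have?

22

Building bottom-up:
Each of the 7 symbol leaves contributes 0 ε-transitions.
  abd → 2 ε-transitions
  (abd)? → 5 ε-transitions
  a* → 4 ε-transitions
  (abd)? ∪ a ∪ c ∪ a* ∪ d → 19 ε-transitions
  ((abd)? ∪ a ∪ c ∪ a* ∪ d)? → 22 ε-transitions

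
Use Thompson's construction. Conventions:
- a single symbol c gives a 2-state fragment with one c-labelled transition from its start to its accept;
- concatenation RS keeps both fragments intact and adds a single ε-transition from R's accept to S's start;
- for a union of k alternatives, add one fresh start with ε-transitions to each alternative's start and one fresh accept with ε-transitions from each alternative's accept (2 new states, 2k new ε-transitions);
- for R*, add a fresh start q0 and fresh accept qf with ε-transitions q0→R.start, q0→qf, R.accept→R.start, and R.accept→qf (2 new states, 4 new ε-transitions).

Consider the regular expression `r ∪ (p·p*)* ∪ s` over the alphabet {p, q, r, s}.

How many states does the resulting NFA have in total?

Building bottom-up:
Each of the 4 symbol leaves contributes a 2-state fragment.
  p* — 4 states
  p·p* — 6 states
  (p·p*)* — 8 states
  r ∪ (p·p*)* ∪ s — 14 states

14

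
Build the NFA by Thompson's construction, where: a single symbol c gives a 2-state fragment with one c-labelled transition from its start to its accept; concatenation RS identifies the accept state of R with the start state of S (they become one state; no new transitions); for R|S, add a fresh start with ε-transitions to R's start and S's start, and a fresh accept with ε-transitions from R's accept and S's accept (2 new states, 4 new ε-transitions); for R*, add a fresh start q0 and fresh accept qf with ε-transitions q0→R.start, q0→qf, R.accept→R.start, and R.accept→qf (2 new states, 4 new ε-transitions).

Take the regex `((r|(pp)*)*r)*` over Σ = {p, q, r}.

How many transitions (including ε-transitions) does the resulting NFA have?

20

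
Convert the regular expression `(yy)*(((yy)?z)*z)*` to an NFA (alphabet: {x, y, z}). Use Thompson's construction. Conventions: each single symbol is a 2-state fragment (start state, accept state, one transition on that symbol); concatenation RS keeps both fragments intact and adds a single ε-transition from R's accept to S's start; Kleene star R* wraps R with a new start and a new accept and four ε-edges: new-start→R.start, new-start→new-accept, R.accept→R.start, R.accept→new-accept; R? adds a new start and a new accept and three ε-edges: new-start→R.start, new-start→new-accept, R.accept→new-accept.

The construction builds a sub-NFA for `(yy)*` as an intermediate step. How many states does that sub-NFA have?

6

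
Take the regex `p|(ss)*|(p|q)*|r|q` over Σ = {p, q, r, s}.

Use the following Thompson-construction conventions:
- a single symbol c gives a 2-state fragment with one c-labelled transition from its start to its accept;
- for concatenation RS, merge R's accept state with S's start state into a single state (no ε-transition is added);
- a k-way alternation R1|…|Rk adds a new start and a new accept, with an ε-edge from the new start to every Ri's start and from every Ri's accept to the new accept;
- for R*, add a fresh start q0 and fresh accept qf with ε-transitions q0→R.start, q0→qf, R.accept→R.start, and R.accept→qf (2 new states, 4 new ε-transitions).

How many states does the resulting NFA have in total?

By structural recursion:
Each of the 7 symbol leaves contributes a 2-state fragment.
  ss — 3 states
  (ss)* — 5 states
  p|q — 6 states
  (p|q)* — 8 states
  p|(ss)*|(p|q)*|r|q — 21 states

21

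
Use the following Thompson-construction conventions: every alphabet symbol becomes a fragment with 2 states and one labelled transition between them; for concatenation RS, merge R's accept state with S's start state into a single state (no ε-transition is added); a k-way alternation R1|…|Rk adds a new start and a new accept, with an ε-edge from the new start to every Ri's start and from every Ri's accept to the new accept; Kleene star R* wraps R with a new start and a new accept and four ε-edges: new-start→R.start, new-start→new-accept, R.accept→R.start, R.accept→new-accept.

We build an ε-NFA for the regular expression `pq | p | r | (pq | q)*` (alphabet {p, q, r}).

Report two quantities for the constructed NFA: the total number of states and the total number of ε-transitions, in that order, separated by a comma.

18, 16

Building bottom-up:
Each of the 7 symbol leaves contributes 2 states and 0 ε-transitions.
  pq = 3 states, 0 ε-transitions
  pq = 3 states, 0 ε-transitions
  pq | q = 7 states, 4 ε-transitions
  (pq | q)* = 9 states, 8 ε-transitions
  pq | p | r | (pq | q)* = 18 states, 16 ε-transitions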